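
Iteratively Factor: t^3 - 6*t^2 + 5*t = (t)*(t^2 - 6*t + 5) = t*(t - 5)*(t - 1)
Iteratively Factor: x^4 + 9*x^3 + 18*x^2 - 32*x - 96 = (x + 4)*(x^3 + 5*x^2 - 2*x - 24) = (x + 3)*(x + 4)*(x^2 + 2*x - 8) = (x - 2)*(x + 3)*(x + 4)*(x + 4)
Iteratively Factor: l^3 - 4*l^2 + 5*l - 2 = (l - 1)*(l^2 - 3*l + 2) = (l - 2)*(l - 1)*(l - 1)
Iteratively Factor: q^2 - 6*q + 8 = (q - 2)*(q - 4)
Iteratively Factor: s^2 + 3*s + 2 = (s + 2)*(s + 1)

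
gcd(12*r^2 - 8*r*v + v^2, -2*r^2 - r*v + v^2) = 2*r - v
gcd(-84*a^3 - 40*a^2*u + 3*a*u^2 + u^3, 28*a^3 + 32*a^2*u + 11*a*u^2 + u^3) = 14*a^2 + 9*a*u + u^2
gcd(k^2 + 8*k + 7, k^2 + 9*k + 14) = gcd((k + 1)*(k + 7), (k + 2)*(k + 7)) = k + 7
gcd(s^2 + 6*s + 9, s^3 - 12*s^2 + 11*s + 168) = s + 3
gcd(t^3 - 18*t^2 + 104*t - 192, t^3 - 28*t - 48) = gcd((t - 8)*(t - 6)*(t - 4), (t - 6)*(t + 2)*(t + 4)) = t - 6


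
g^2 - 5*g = g*(g - 5)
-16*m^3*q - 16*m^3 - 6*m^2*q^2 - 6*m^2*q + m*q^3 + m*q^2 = (-8*m + q)*(2*m + q)*(m*q + m)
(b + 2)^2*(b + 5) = b^3 + 9*b^2 + 24*b + 20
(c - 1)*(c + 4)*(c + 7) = c^3 + 10*c^2 + 17*c - 28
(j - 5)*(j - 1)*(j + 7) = j^3 + j^2 - 37*j + 35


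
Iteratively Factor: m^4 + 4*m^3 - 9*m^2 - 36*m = (m)*(m^3 + 4*m^2 - 9*m - 36) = m*(m - 3)*(m^2 + 7*m + 12) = m*(m - 3)*(m + 3)*(m + 4)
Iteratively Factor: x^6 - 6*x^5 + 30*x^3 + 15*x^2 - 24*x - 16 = (x + 1)*(x^5 - 7*x^4 + 7*x^3 + 23*x^2 - 8*x - 16) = (x + 1)^2*(x^4 - 8*x^3 + 15*x^2 + 8*x - 16) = (x + 1)^3*(x^3 - 9*x^2 + 24*x - 16) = (x - 4)*(x + 1)^3*(x^2 - 5*x + 4) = (x - 4)^2*(x + 1)^3*(x - 1)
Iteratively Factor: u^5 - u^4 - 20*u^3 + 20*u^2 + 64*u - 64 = (u - 2)*(u^4 + u^3 - 18*u^2 - 16*u + 32) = (u - 2)*(u + 2)*(u^3 - u^2 - 16*u + 16) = (u - 2)*(u - 1)*(u + 2)*(u^2 - 16) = (u - 4)*(u - 2)*(u - 1)*(u + 2)*(u + 4)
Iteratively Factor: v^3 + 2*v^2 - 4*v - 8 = (v + 2)*(v^2 - 4) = (v + 2)^2*(v - 2)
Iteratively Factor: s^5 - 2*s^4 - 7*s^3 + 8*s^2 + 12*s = (s + 1)*(s^4 - 3*s^3 - 4*s^2 + 12*s) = (s - 2)*(s + 1)*(s^3 - s^2 - 6*s) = (s - 3)*(s - 2)*(s + 1)*(s^2 + 2*s) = (s - 3)*(s - 2)*(s + 1)*(s + 2)*(s)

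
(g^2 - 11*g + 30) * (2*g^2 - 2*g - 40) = 2*g^4 - 24*g^3 + 42*g^2 + 380*g - 1200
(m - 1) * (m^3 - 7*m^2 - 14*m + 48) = m^4 - 8*m^3 - 7*m^2 + 62*m - 48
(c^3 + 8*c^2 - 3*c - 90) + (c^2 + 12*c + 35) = c^3 + 9*c^2 + 9*c - 55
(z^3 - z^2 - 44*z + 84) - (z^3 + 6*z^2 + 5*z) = -7*z^2 - 49*z + 84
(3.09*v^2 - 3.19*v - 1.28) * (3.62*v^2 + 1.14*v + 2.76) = 11.1858*v^4 - 8.0252*v^3 + 0.2582*v^2 - 10.2636*v - 3.5328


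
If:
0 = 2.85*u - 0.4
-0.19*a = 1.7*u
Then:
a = -1.26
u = 0.14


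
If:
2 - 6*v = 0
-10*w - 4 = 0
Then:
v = 1/3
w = -2/5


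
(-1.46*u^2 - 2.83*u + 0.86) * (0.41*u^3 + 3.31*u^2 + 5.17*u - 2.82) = -0.5986*u^5 - 5.9929*u^4 - 16.5629*u^3 - 7.6673*u^2 + 12.4268*u - 2.4252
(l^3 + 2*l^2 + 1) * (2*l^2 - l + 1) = 2*l^5 + 3*l^4 - l^3 + 4*l^2 - l + 1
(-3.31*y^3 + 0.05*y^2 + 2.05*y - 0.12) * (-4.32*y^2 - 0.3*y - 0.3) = 14.2992*y^5 + 0.777*y^4 - 7.878*y^3 - 0.1116*y^2 - 0.579*y + 0.036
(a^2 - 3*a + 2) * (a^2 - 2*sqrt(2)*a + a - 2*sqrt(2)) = a^4 - 2*sqrt(2)*a^3 - 2*a^3 - a^2 + 4*sqrt(2)*a^2 + 2*a + 2*sqrt(2)*a - 4*sqrt(2)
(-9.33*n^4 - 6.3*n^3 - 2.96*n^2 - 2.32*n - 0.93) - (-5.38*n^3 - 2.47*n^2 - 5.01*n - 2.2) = -9.33*n^4 - 0.92*n^3 - 0.49*n^2 + 2.69*n + 1.27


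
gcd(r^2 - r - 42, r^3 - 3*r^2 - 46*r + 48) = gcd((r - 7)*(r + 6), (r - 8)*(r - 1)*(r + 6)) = r + 6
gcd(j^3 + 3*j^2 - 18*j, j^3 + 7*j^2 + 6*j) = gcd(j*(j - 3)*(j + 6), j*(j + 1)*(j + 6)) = j^2 + 6*j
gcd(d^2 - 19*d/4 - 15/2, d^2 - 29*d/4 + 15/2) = d - 6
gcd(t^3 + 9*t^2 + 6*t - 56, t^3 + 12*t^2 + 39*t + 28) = t^2 + 11*t + 28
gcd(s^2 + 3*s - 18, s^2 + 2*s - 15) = s - 3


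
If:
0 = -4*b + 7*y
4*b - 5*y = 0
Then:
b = 0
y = 0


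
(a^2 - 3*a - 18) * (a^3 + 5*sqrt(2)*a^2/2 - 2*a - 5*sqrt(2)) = a^5 - 3*a^4 + 5*sqrt(2)*a^4/2 - 20*a^3 - 15*sqrt(2)*a^3/2 - 50*sqrt(2)*a^2 + 6*a^2 + 15*sqrt(2)*a + 36*a + 90*sqrt(2)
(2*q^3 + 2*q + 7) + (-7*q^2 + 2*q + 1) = 2*q^3 - 7*q^2 + 4*q + 8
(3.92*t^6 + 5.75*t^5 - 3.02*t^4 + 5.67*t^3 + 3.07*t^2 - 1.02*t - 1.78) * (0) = 0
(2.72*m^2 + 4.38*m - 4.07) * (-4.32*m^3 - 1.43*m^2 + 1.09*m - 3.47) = -11.7504*m^5 - 22.8112*m^4 + 14.2838*m^3 + 1.1559*m^2 - 19.6349*m + 14.1229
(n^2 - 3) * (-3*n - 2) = -3*n^3 - 2*n^2 + 9*n + 6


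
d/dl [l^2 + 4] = 2*l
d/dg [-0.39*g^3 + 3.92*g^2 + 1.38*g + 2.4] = -1.17*g^2 + 7.84*g + 1.38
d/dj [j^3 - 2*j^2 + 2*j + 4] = 3*j^2 - 4*j + 2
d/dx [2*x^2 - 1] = 4*x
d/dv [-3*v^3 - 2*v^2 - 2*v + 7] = -9*v^2 - 4*v - 2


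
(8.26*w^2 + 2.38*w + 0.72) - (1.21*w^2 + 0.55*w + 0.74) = 7.05*w^2 + 1.83*w - 0.02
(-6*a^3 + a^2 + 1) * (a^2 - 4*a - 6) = -6*a^5 + 25*a^4 + 32*a^3 - 5*a^2 - 4*a - 6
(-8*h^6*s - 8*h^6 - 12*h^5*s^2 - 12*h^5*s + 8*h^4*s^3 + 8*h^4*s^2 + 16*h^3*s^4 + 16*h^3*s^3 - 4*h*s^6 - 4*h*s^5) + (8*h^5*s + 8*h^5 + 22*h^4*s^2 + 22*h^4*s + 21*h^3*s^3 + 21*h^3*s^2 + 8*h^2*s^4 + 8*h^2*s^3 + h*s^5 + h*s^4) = -8*h^6*s - 8*h^6 - 12*h^5*s^2 - 4*h^5*s + 8*h^5 + 8*h^4*s^3 + 30*h^4*s^2 + 22*h^4*s + 16*h^3*s^4 + 37*h^3*s^3 + 21*h^3*s^2 + 8*h^2*s^4 + 8*h^2*s^3 - 4*h*s^6 - 3*h*s^5 + h*s^4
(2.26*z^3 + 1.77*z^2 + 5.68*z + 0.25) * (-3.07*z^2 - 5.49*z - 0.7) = -6.9382*z^5 - 17.8413*z^4 - 28.7369*z^3 - 33.1897*z^2 - 5.3485*z - 0.175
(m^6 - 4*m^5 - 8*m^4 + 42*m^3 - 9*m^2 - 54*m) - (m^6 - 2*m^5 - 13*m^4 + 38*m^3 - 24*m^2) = -2*m^5 + 5*m^4 + 4*m^3 + 15*m^2 - 54*m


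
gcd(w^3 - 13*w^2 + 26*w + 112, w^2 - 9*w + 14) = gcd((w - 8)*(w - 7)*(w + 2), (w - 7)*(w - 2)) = w - 7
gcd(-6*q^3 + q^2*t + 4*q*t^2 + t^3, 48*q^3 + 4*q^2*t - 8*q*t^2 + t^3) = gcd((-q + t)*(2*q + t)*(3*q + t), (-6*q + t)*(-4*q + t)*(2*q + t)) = 2*q + t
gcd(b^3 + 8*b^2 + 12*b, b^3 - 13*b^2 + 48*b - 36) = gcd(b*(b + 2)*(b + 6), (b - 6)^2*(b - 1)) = 1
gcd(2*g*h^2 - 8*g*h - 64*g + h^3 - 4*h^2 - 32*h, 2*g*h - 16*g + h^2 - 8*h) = 2*g*h - 16*g + h^2 - 8*h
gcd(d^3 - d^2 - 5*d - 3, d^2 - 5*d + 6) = d - 3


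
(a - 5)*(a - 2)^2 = a^3 - 9*a^2 + 24*a - 20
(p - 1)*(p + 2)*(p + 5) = p^3 + 6*p^2 + 3*p - 10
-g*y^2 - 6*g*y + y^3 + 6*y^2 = y*(-g + y)*(y + 6)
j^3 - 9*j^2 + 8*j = j*(j - 8)*(j - 1)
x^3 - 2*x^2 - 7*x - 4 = (x - 4)*(x + 1)^2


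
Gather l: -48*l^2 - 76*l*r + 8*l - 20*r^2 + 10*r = -48*l^2 + l*(8 - 76*r) - 20*r^2 + 10*r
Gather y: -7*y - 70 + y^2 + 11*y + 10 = y^2 + 4*y - 60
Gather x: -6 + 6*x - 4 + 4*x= 10*x - 10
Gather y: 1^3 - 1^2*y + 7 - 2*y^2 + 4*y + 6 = -2*y^2 + 3*y + 14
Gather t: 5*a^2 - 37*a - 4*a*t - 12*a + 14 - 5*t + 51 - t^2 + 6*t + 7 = 5*a^2 - 49*a - t^2 + t*(1 - 4*a) + 72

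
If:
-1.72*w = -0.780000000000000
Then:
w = 0.45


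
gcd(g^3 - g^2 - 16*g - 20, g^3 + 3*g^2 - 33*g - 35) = g - 5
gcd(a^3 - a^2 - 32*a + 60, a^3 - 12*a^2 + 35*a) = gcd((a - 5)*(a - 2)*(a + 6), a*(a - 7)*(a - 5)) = a - 5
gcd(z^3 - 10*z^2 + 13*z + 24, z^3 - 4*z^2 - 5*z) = z + 1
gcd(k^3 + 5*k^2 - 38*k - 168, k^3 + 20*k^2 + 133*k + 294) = k + 7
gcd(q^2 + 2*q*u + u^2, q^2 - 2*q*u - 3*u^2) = q + u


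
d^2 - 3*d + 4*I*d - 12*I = (d - 3)*(d + 4*I)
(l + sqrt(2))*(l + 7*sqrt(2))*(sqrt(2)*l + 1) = sqrt(2)*l^3 + 17*l^2 + 22*sqrt(2)*l + 14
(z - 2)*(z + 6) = z^2 + 4*z - 12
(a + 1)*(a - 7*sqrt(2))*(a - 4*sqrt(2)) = a^3 - 11*sqrt(2)*a^2 + a^2 - 11*sqrt(2)*a + 56*a + 56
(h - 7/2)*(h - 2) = h^2 - 11*h/2 + 7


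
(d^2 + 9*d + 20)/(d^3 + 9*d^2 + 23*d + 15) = (d + 4)/(d^2 + 4*d + 3)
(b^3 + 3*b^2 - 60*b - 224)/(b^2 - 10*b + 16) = (b^2 + 11*b + 28)/(b - 2)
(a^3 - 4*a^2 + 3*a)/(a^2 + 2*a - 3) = a*(a - 3)/(a + 3)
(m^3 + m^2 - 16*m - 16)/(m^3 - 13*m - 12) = (m + 4)/(m + 3)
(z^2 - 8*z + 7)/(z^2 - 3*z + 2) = (z - 7)/(z - 2)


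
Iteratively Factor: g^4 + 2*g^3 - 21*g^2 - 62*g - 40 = (g - 5)*(g^3 + 7*g^2 + 14*g + 8) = (g - 5)*(g + 4)*(g^2 + 3*g + 2) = (g - 5)*(g + 1)*(g + 4)*(g + 2)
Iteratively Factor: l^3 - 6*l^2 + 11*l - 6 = (l - 3)*(l^2 - 3*l + 2) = (l - 3)*(l - 2)*(l - 1)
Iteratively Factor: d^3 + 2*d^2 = (d)*(d^2 + 2*d) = d^2*(d + 2)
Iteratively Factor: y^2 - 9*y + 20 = (y - 4)*(y - 5)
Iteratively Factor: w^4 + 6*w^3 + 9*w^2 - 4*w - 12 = (w + 2)*(w^3 + 4*w^2 + w - 6) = (w + 2)*(w + 3)*(w^2 + w - 2) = (w + 2)^2*(w + 3)*(w - 1)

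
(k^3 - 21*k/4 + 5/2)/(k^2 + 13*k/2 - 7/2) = (k^2 + k/2 - 5)/(k + 7)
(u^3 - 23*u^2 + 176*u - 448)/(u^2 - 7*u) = u - 16 + 64/u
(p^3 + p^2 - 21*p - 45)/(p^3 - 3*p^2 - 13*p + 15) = (p + 3)/(p - 1)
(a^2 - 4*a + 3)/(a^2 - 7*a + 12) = (a - 1)/(a - 4)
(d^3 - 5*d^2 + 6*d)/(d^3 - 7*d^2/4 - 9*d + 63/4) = 4*d*(d - 2)/(4*d^2 + 5*d - 21)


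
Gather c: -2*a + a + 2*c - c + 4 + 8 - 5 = -a + c + 7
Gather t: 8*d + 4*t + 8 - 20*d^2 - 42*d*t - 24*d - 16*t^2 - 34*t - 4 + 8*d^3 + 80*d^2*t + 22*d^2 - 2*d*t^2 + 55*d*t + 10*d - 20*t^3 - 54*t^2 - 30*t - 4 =8*d^3 + 2*d^2 - 6*d - 20*t^3 + t^2*(-2*d - 70) + t*(80*d^2 + 13*d - 60)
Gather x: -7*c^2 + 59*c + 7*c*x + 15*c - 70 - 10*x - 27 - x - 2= -7*c^2 + 74*c + x*(7*c - 11) - 99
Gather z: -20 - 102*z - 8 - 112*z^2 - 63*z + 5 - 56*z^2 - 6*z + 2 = -168*z^2 - 171*z - 21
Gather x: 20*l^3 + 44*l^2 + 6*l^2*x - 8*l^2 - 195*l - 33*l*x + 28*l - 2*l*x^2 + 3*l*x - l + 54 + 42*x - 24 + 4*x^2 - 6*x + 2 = 20*l^3 + 36*l^2 - 168*l + x^2*(4 - 2*l) + x*(6*l^2 - 30*l + 36) + 32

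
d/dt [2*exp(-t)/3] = -2*exp(-t)/3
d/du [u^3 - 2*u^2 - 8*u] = 3*u^2 - 4*u - 8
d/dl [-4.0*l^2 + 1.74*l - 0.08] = 1.74 - 8.0*l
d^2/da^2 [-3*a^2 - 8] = -6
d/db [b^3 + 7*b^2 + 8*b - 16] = 3*b^2 + 14*b + 8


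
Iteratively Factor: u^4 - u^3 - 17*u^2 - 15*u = (u - 5)*(u^3 + 4*u^2 + 3*u) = (u - 5)*(u + 1)*(u^2 + 3*u) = (u - 5)*(u + 1)*(u + 3)*(u)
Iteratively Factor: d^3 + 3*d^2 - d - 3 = (d - 1)*(d^2 + 4*d + 3) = (d - 1)*(d + 1)*(d + 3)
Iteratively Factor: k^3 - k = (k - 1)*(k^2 + k) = (k - 1)*(k + 1)*(k)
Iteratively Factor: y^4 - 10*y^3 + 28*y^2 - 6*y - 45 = (y - 5)*(y^3 - 5*y^2 + 3*y + 9) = (y - 5)*(y + 1)*(y^2 - 6*y + 9) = (y - 5)*(y - 3)*(y + 1)*(y - 3)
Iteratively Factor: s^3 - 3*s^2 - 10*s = (s)*(s^2 - 3*s - 10) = s*(s + 2)*(s - 5)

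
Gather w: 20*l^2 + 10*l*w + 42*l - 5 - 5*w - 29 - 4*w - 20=20*l^2 + 42*l + w*(10*l - 9) - 54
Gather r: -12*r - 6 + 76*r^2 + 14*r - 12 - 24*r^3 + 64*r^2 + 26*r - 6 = -24*r^3 + 140*r^2 + 28*r - 24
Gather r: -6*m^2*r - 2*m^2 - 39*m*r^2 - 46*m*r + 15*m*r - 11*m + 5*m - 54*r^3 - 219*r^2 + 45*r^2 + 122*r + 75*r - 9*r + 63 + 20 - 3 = -2*m^2 - 6*m - 54*r^3 + r^2*(-39*m - 174) + r*(-6*m^2 - 31*m + 188) + 80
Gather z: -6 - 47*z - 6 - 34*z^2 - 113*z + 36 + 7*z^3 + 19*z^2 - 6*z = 7*z^3 - 15*z^2 - 166*z + 24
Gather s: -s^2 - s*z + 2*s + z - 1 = -s^2 + s*(2 - z) + z - 1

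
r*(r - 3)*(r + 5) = r^3 + 2*r^2 - 15*r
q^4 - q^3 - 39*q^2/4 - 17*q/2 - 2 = (q - 4)*(q + 1/2)^2*(q + 2)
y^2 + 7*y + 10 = (y + 2)*(y + 5)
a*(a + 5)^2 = a^3 + 10*a^2 + 25*a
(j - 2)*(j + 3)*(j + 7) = j^3 + 8*j^2 + j - 42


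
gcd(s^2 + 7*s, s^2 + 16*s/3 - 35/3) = s + 7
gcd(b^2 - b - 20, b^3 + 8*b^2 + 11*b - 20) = b + 4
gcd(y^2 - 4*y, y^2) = y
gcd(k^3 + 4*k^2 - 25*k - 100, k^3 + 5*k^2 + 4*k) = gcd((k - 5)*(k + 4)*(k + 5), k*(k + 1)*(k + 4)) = k + 4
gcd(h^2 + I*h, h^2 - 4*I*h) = h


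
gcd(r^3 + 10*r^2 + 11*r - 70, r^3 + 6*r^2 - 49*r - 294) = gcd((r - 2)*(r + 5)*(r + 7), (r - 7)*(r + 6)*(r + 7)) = r + 7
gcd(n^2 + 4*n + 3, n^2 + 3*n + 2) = n + 1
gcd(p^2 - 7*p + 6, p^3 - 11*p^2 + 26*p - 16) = p - 1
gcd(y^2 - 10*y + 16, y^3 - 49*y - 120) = y - 8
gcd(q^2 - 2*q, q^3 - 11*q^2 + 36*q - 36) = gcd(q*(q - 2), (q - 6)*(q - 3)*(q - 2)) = q - 2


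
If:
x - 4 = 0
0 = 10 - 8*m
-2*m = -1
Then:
No Solution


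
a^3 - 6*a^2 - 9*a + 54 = (a - 6)*(a - 3)*(a + 3)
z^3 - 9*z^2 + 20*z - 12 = (z - 6)*(z - 2)*(z - 1)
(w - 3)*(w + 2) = w^2 - w - 6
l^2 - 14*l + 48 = (l - 8)*(l - 6)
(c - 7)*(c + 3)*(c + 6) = c^3 + 2*c^2 - 45*c - 126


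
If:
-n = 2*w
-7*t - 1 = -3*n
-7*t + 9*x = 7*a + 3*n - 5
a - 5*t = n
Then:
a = 99*x/98 + 51/98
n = 9*x/28 + 11/28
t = 27*x/196 + 5/196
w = -9*x/56 - 11/56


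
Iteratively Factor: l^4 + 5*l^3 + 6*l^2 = (l + 3)*(l^3 + 2*l^2) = (l + 2)*(l + 3)*(l^2) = l*(l + 2)*(l + 3)*(l)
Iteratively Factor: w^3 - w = (w - 1)*(w^2 + w) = w*(w - 1)*(w + 1)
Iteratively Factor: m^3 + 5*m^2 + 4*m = (m + 1)*(m^2 + 4*m) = m*(m + 1)*(m + 4)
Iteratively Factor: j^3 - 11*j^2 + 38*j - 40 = (j - 5)*(j^2 - 6*j + 8) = (j - 5)*(j - 4)*(j - 2)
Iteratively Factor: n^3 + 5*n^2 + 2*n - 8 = (n + 4)*(n^2 + n - 2) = (n + 2)*(n + 4)*(n - 1)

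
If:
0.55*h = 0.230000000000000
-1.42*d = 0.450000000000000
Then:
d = -0.32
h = 0.42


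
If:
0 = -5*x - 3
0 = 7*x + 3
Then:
No Solution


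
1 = 1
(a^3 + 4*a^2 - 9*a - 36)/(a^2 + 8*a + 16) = (a^2 - 9)/(a + 4)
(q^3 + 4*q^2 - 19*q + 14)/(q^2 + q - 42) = (q^2 - 3*q + 2)/(q - 6)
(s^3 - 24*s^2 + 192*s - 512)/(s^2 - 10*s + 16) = (s^2 - 16*s + 64)/(s - 2)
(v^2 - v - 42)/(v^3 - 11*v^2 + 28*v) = (v + 6)/(v*(v - 4))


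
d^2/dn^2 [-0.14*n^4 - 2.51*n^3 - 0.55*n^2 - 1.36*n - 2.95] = -1.68*n^2 - 15.06*n - 1.1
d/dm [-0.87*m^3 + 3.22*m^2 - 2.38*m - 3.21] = -2.61*m^2 + 6.44*m - 2.38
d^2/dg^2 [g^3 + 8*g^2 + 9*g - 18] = 6*g + 16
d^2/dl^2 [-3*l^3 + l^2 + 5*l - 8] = 2 - 18*l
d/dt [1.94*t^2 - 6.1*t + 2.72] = 3.88*t - 6.1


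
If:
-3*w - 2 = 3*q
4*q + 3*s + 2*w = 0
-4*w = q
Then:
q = -8/9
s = 28/27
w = 2/9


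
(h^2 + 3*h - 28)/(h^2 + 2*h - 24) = (h + 7)/(h + 6)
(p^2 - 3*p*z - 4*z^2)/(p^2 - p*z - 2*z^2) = (-p + 4*z)/(-p + 2*z)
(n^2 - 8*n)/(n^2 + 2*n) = (n - 8)/(n + 2)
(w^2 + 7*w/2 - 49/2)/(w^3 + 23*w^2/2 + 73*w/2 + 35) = (2*w - 7)/(2*w^2 + 9*w + 10)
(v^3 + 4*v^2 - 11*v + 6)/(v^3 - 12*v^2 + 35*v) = (v^3 + 4*v^2 - 11*v + 6)/(v*(v^2 - 12*v + 35))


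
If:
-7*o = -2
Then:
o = 2/7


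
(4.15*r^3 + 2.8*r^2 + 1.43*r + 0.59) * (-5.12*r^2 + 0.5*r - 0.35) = -21.248*r^5 - 12.261*r^4 - 7.3741*r^3 - 3.2858*r^2 - 0.2055*r - 0.2065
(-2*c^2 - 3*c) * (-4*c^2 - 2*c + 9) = 8*c^4 + 16*c^3 - 12*c^2 - 27*c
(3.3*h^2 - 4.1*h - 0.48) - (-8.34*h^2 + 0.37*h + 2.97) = 11.64*h^2 - 4.47*h - 3.45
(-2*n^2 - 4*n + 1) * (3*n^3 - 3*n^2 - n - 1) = -6*n^5 - 6*n^4 + 17*n^3 + 3*n^2 + 3*n - 1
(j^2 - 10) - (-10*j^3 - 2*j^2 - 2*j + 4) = 10*j^3 + 3*j^2 + 2*j - 14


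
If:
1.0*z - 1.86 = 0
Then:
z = 1.86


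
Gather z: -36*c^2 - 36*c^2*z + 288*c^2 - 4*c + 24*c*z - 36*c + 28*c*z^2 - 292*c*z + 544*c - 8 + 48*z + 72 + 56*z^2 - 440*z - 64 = 252*c^2 + 504*c + z^2*(28*c + 56) + z*(-36*c^2 - 268*c - 392)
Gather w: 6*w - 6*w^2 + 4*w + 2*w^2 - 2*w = -4*w^2 + 8*w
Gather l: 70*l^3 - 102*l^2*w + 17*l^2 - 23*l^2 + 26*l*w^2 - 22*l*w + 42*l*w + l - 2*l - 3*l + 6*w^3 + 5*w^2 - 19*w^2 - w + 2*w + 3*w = 70*l^3 + l^2*(-102*w - 6) + l*(26*w^2 + 20*w - 4) + 6*w^3 - 14*w^2 + 4*w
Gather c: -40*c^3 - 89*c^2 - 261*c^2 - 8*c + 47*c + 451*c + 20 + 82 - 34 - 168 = -40*c^3 - 350*c^2 + 490*c - 100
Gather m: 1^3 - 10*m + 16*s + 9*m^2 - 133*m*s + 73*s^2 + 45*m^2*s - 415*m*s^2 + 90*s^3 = m^2*(45*s + 9) + m*(-415*s^2 - 133*s - 10) + 90*s^3 + 73*s^2 + 16*s + 1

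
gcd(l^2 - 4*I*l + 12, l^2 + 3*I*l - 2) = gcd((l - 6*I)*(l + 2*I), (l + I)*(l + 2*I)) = l + 2*I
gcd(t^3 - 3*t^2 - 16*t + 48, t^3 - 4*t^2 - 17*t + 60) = t^2 + t - 12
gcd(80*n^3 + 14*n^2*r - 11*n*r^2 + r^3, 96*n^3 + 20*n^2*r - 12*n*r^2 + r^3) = -16*n^2 - 6*n*r + r^2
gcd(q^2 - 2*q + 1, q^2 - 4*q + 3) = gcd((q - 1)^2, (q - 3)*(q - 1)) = q - 1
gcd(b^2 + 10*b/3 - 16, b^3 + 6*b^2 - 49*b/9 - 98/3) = b + 6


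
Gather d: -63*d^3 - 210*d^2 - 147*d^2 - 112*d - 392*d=-63*d^3 - 357*d^2 - 504*d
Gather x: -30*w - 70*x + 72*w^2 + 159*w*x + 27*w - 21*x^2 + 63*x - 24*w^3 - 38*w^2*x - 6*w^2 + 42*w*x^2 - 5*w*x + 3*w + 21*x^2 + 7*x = -24*w^3 + 66*w^2 + 42*w*x^2 + x*(-38*w^2 + 154*w)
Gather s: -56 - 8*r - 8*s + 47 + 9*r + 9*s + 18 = r + s + 9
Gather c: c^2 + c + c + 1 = c^2 + 2*c + 1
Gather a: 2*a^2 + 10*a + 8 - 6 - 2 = 2*a^2 + 10*a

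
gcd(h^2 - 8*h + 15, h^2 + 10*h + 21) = 1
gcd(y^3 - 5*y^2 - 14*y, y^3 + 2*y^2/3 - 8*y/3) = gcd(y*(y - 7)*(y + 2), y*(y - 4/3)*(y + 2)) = y^2 + 2*y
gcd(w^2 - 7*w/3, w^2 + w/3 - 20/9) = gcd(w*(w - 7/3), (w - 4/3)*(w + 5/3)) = 1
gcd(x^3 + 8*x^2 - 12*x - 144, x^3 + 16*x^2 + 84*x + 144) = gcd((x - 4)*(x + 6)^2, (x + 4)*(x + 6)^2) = x^2 + 12*x + 36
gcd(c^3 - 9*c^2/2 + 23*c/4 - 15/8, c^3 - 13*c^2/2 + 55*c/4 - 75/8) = c^2 - 4*c + 15/4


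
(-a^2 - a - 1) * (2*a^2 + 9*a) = -2*a^4 - 11*a^3 - 11*a^2 - 9*a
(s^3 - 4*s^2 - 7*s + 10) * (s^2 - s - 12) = s^5 - 5*s^4 - 15*s^3 + 65*s^2 + 74*s - 120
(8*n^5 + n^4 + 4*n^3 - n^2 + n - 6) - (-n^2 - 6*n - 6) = 8*n^5 + n^4 + 4*n^3 + 7*n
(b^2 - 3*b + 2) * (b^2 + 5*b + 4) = b^4 + 2*b^3 - 9*b^2 - 2*b + 8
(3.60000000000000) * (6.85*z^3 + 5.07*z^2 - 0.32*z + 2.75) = 24.66*z^3 + 18.252*z^2 - 1.152*z + 9.9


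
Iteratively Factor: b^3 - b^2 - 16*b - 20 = (b + 2)*(b^2 - 3*b - 10) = (b + 2)^2*(b - 5)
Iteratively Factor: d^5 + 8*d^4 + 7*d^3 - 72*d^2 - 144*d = (d)*(d^4 + 8*d^3 + 7*d^2 - 72*d - 144) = d*(d - 3)*(d^3 + 11*d^2 + 40*d + 48) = d*(d - 3)*(d + 4)*(d^2 + 7*d + 12) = d*(d - 3)*(d + 4)^2*(d + 3)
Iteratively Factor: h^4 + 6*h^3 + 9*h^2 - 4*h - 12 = (h + 2)*(h^3 + 4*h^2 + h - 6) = (h + 2)*(h + 3)*(h^2 + h - 2) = (h - 1)*(h + 2)*(h + 3)*(h + 2)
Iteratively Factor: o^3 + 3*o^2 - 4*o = (o + 4)*(o^2 - o) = o*(o + 4)*(o - 1)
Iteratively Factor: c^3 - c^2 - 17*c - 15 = (c + 1)*(c^2 - 2*c - 15) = (c - 5)*(c + 1)*(c + 3)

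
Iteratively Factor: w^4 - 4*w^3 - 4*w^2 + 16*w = (w - 2)*(w^3 - 2*w^2 - 8*w) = (w - 2)*(w + 2)*(w^2 - 4*w) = (w - 4)*(w - 2)*(w + 2)*(w)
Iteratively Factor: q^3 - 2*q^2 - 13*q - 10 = (q + 1)*(q^2 - 3*q - 10) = (q - 5)*(q + 1)*(q + 2)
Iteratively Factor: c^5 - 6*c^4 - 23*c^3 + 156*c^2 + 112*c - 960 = (c - 5)*(c^4 - c^3 - 28*c^2 + 16*c + 192) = (c - 5)*(c + 3)*(c^3 - 4*c^2 - 16*c + 64) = (c - 5)*(c - 4)*(c + 3)*(c^2 - 16) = (c - 5)*(c - 4)^2*(c + 3)*(c + 4)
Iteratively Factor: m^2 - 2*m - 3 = (m - 3)*(m + 1)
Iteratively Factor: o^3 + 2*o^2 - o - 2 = (o + 2)*(o^2 - 1) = (o + 1)*(o + 2)*(o - 1)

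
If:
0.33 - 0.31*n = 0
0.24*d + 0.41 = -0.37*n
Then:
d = -3.35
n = 1.06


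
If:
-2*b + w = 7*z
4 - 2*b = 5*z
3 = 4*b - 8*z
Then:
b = 47/36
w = 41/9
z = 5/18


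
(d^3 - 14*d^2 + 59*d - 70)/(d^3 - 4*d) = (d^2 - 12*d + 35)/(d*(d + 2))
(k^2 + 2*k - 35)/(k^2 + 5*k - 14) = (k - 5)/(k - 2)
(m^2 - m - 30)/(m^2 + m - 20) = (m - 6)/(m - 4)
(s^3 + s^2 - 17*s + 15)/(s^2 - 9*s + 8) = (s^2 + 2*s - 15)/(s - 8)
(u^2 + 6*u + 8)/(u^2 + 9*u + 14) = (u + 4)/(u + 7)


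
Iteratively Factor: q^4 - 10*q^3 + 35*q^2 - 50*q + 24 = (q - 3)*(q^3 - 7*q^2 + 14*q - 8) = (q - 4)*(q - 3)*(q^2 - 3*q + 2) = (q - 4)*(q - 3)*(q - 1)*(q - 2)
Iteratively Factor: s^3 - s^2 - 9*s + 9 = (s - 1)*(s^2 - 9) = (s - 1)*(s + 3)*(s - 3)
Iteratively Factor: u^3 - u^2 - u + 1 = (u + 1)*(u^2 - 2*u + 1) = (u - 1)*(u + 1)*(u - 1)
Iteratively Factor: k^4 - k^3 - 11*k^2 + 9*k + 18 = (k + 1)*(k^3 - 2*k^2 - 9*k + 18) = (k - 3)*(k + 1)*(k^2 + k - 6) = (k - 3)*(k - 2)*(k + 1)*(k + 3)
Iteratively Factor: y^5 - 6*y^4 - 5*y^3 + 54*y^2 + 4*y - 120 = (y - 2)*(y^4 - 4*y^3 - 13*y^2 + 28*y + 60) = (y - 5)*(y - 2)*(y^3 + y^2 - 8*y - 12) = (y - 5)*(y - 2)*(y + 2)*(y^2 - y - 6) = (y - 5)*(y - 3)*(y - 2)*(y + 2)*(y + 2)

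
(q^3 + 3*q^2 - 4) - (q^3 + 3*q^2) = -4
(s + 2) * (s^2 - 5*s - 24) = s^3 - 3*s^2 - 34*s - 48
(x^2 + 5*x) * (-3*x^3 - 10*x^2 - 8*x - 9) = -3*x^5 - 25*x^4 - 58*x^3 - 49*x^2 - 45*x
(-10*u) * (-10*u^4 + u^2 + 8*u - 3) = 100*u^5 - 10*u^3 - 80*u^2 + 30*u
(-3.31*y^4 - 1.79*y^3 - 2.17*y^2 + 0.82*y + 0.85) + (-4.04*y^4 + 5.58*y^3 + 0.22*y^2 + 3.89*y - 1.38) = -7.35*y^4 + 3.79*y^3 - 1.95*y^2 + 4.71*y - 0.53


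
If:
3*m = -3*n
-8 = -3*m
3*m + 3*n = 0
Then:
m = 8/3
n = -8/3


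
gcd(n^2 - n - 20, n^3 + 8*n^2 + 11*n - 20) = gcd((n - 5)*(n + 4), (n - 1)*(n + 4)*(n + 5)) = n + 4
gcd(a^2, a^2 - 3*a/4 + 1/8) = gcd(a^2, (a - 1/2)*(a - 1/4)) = 1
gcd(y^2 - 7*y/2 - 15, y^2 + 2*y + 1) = 1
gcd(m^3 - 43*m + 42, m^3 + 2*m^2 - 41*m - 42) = m^2 + m - 42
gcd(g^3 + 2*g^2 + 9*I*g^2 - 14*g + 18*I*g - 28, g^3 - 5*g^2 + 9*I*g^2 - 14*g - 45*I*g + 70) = g^2 + 9*I*g - 14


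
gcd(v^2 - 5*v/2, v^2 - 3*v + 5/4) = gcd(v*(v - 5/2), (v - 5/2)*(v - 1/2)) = v - 5/2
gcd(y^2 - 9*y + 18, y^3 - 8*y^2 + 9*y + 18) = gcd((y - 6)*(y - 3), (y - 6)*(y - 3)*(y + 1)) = y^2 - 9*y + 18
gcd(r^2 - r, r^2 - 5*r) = r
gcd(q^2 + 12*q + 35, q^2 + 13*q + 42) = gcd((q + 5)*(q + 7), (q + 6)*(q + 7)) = q + 7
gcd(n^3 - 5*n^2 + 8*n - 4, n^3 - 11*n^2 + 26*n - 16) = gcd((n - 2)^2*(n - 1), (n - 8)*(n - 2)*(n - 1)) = n^2 - 3*n + 2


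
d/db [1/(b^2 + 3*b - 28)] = (-2*b - 3)/(b^2 + 3*b - 28)^2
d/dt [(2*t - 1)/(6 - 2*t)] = 5/(2*(t - 3)^2)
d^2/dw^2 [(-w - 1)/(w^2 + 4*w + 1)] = 2*(-4*(w + 1)*(w + 2)^2 + (3*w + 5)*(w^2 + 4*w + 1))/(w^2 + 4*w + 1)^3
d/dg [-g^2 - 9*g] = -2*g - 9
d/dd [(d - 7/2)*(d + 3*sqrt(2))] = 2*d - 7/2 + 3*sqrt(2)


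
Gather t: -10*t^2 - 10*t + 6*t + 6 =-10*t^2 - 4*t + 6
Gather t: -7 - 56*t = -56*t - 7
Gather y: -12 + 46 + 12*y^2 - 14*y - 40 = 12*y^2 - 14*y - 6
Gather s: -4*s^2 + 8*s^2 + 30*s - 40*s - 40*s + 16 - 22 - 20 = 4*s^2 - 50*s - 26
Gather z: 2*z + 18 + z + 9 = 3*z + 27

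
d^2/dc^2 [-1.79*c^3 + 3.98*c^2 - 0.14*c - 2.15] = 7.96 - 10.74*c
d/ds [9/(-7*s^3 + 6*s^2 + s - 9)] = 9*(21*s^2 - 12*s - 1)/(7*s^3 - 6*s^2 - s + 9)^2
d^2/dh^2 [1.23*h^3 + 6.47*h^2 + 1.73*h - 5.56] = 7.38*h + 12.94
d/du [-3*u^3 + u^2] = u*(2 - 9*u)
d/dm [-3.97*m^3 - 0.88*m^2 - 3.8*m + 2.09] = -11.91*m^2 - 1.76*m - 3.8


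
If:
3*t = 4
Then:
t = 4/3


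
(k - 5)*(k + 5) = k^2 - 25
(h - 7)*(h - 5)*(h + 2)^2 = h^4 - 8*h^3 - 9*h^2 + 92*h + 140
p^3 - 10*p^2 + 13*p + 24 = (p - 8)*(p - 3)*(p + 1)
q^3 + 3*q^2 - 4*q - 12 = (q - 2)*(q + 2)*(q + 3)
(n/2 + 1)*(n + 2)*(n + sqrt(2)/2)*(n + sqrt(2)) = n^4/2 + 3*sqrt(2)*n^3/4 + 2*n^3 + 5*n^2/2 + 3*sqrt(2)*n^2 + 2*n + 3*sqrt(2)*n + 2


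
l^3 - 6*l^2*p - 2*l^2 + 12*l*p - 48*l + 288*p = (l - 8)*(l + 6)*(l - 6*p)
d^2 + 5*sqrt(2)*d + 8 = (d + sqrt(2))*(d + 4*sqrt(2))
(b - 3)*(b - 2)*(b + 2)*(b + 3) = b^4 - 13*b^2 + 36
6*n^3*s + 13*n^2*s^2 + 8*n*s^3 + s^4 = s*(n + s)^2*(6*n + s)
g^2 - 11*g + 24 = (g - 8)*(g - 3)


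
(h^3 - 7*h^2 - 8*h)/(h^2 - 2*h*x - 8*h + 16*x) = h*(-h - 1)/(-h + 2*x)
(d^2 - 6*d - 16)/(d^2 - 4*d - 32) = (d + 2)/(d + 4)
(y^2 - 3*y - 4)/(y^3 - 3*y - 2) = (y - 4)/(y^2 - y - 2)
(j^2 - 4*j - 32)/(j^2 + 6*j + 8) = (j - 8)/(j + 2)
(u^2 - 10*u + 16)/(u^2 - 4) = (u - 8)/(u + 2)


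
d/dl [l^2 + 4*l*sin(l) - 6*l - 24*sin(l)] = 4*l*cos(l) + 2*l + 4*sin(l) - 24*cos(l) - 6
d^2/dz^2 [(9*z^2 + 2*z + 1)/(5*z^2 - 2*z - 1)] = 28*(10*z^3 + 15*z^2 + 1)/(125*z^6 - 150*z^5 - 15*z^4 + 52*z^3 + 3*z^2 - 6*z - 1)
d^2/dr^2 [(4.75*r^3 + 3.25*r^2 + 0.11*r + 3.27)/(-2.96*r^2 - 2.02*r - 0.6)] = (-5.6843418860808e-14*r^5 + 5.6843418860808e-14*r^4 + 15.0454480000001*r^3 - 171.812592*r^2 - 126.399744*r - 17.144136)/(25.934336*r^6 + 53.095296*r^5 + 52.004832*r^4 + 29.767528*r^3 + 10.54152*r^2 + 2.1816*r + 0.216)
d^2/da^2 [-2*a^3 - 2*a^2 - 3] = -12*a - 4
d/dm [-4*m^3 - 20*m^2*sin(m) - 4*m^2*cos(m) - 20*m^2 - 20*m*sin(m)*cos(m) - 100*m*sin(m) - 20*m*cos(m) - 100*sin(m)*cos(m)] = 4*m^2*sin(m) - 20*m^2*cos(m) - 12*m^2 - 20*m*sin(m) - 108*m*cos(m) - 20*m*cos(2*m) - 40*m - 100*sin(m) - 10*sin(2*m) - 20*cos(m) - 100*cos(2*m)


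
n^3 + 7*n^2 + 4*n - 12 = (n - 1)*(n + 2)*(n + 6)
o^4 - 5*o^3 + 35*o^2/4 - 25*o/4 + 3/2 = (o - 2)*(o - 3/2)*(o - 1)*(o - 1/2)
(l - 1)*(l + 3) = l^2 + 2*l - 3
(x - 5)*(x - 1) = x^2 - 6*x + 5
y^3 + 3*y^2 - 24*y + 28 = (y - 2)^2*(y + 7)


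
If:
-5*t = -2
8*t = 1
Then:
No Solution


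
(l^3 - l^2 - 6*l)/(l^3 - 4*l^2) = (l^2 - l - 6)/(l*(l - 4))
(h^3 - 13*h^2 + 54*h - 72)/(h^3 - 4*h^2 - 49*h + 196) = (h^2 - 9*h + 18)/(h^2 - 49)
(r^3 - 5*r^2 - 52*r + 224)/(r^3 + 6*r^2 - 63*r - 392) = (r - 4)/(r + 7)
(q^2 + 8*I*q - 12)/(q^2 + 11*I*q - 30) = (q + 2*I)/(q + 5*I)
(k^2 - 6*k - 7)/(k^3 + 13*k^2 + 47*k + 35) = (k - 7)/(k^2 + 12*k + 35)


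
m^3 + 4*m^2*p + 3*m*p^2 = m*(m + p)*(m + 3*p)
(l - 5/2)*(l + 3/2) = l^2 - l - 15/4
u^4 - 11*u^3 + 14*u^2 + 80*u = u*(u - 8)*(u - 5)*(u + 2)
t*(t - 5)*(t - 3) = t^3 - 8*t^2 + 15*t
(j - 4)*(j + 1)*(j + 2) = j^3 - j^2 - 10*j - 8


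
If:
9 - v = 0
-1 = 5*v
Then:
No Solution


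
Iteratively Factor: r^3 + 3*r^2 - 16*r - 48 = (r + 3)*(r^2 - 16) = (r - 4)*(r + 3)*(r + 4)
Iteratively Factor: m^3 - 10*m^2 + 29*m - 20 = (m - 1)*(m^2 - 9*m + 20) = (m - 5)*(m - 1)*(m - 4)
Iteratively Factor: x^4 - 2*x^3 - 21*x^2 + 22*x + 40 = (x - 5)*(x^3 + 3*x^2 - 6*x - 8) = (x - 5)*(x + 1)*(x^2 + 2*x - 8) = (x - 5)*(x + 1)*(x + 4)*(x - 2)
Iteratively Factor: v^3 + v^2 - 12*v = (v + 4)*(v^2 - 3*v) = (v - 3)*(v + 4)*(v)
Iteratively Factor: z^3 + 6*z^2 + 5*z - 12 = (z + 3)*(z^2 + 3*z - 4) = (z + 3)*(z + 4)*(z - 1)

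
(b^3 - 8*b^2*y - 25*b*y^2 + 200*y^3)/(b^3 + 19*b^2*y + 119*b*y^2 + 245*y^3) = (b^2 - 13*b*y + 40*y^2)/(b^2 + 14*b*y + 49*y^2)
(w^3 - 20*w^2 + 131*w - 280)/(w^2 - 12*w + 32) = (w^2 - 12*w + 35)/(w - 4)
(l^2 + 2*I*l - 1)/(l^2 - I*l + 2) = (l + I)/(l - 2*I)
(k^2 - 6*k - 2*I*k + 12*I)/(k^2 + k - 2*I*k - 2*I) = (k - 6)/(k + 1)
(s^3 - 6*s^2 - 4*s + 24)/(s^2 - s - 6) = (s^2 - 8*s + 12)/(s - 3)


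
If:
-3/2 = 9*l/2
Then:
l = -1/3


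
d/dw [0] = 0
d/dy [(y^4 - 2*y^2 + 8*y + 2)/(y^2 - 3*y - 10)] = (2*y^5 - 9*y^4 - 40*y^3 - 2*y^2 + 36*y - 74)/(y^4 - 6*y^3 - 11*y^2 + 60*y + 100)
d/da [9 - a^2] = -2*a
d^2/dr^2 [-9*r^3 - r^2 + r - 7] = -54*r - 2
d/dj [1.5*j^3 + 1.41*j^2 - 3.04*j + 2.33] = 4.5*j^2 + 2.82*j - 3.04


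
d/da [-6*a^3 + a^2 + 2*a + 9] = -18*a^2 + 2*a + 2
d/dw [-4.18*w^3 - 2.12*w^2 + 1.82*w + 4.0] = -12.54*w^2 - 4.24*w + 1.82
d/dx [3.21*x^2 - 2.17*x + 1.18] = 6.42*x - 2.17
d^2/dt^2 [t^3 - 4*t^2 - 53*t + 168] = 6*t - 8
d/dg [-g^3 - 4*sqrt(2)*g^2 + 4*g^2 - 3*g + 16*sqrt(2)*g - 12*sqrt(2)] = -3*g^2 - 8*sqrt(2)*g + 8*g - 3 + 16*sqrt(2)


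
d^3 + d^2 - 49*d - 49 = (d - 7)*(d + 1)*(d + 7)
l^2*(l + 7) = l^3 + 7*l^2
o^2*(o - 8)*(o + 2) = o^4 - 6*o^3 - 16*o^2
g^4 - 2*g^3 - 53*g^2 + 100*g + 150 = (g - 3)*(g + 1)*(g - 5*sqrt(2))*(g + 5*sqrt(2))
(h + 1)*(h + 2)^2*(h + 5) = h^4 + 10*h^3 + 33*h^2 + 44*h + 20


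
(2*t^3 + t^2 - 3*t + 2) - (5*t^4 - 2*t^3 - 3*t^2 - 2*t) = -5*t^4 + 4*t^3 + 4*t^2 - t + 2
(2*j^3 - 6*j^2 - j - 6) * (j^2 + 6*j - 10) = 2*j^5 + 6*j^4 - 57*j^3 + 48*j^2 - 26*j + 60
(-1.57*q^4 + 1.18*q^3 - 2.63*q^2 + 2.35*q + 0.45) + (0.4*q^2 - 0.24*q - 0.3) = -1.57*q^4 + 1.18*q^3 - 2.23*q^2 + 2.11*q + 0.15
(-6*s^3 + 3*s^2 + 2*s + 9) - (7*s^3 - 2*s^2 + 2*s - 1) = -13*s^3 + 5*s^2 + 10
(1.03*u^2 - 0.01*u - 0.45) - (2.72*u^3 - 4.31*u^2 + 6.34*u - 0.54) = -2.72*u^3 + 5.34*u^2 - 6.35*u + 0.09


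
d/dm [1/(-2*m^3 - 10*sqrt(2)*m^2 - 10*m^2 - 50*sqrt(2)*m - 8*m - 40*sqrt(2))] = (3*m^2 + 10*m + 10*sqrt(2)*m + 4 + 25*sqrt(2))/(2*(m^3 + 5*m^2 + 5*sqrt(2)*m^2 + 4*m + 25*sqrt(2)*m + 20*sqrt(2))^2)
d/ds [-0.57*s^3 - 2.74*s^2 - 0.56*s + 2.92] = -1.71*s^2 - 5.48*s - 0.56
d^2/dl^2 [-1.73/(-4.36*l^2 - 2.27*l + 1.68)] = (-65.773216*l^2 - 34.244312*l + 1.73*(8.72*l + 2.27)*(17.44*l + 4.54) + 25.343808)/(4.36*l^2 + 2.27*l - 1.68)^3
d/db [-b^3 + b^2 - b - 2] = -3*b^2 + 2*b - 1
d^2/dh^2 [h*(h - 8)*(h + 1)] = 6*h - 14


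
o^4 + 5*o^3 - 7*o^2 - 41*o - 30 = (o - 3)*(o + 1)*(o + 2)*(o + 5)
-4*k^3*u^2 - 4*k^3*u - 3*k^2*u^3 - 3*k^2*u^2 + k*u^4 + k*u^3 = u*(-4*k + u)*(k + u)*(k*u + k)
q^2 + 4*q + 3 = (q + 1)*(q + 3)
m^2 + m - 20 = (m - 4)*(m + 5)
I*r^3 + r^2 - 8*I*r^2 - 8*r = r*(r - 8)*(I*r + 1)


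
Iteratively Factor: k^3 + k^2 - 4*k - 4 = (k + 1)*(k^2 - 4) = (k - 2)*(k + 1)*(k + 2)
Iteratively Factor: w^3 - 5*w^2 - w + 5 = (w + 1)*(w^2 - 6*w + 5) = (w - 1)*(w + 1)*(w - 5)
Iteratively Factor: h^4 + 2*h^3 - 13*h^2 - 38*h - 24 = (h + 3)*(h^3 - h^2 - 10*h - 8) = (h + 2)*(h + 3)*(h^2 - 3*h - 4) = (h - 4)*(h + 2)*(h + 3)*(h + 1)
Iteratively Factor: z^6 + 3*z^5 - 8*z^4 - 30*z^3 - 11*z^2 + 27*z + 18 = (z + 3)*(z^5 - 8*z^3 - 6*z^2 + 7*z + 6) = (z - 3)*(z + 3)*(z^4 + 3*z^3 + z^2 - 3*z - 2) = (z - 3)*(z + 1)*(z + 3)*(z^3 + 2*z^2 - z - 2) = (z - 3)*(z + 1)*(z + 2)*(z + 3)*(z^2 - 1) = (z - 3)*(z - 1)*(z + 1)*(z + 2)*(z + 3)*(z + 1)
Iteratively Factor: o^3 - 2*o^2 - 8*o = (o + 2)*(o^2 - 4*o) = o*(o + 2)*(o - 4)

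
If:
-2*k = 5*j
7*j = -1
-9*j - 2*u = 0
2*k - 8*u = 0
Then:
No Solution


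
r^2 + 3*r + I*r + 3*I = (r + 3)*(r + I)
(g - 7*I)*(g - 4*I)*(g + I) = g^3 - 10*I*g^2 - 17*g - 28*I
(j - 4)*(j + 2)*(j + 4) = j^3 + 2*j^2 - 16*j - 32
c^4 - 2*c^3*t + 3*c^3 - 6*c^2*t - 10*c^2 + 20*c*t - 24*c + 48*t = (c - 3)*(c + 2)*(c + 4)*(c - 2*t)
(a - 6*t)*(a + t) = a^2 - 5*a*t - 6*t^2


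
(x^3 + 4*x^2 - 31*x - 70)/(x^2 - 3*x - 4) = (-x^3 - 4*x^2 + 31*x + 70)/(-x^2 + 3*x + 4)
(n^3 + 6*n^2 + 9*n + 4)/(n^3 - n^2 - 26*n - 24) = (n + 1)/(n - 6)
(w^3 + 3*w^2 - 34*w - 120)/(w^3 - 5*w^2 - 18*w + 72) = (w + 5)/(w - 3)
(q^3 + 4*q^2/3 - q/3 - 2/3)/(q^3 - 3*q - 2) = (q - 2/3)/(q - 2)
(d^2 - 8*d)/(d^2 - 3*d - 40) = d/(d + 5)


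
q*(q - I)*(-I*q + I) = -I*q^3 - q^2 + I*q^2 + q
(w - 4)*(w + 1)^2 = w^3 - 2*w^2 - 7*w - 4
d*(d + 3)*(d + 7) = d^3 + 10*d^2 + 21*d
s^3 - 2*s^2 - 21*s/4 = s*(s - 7/2)*(s + 3/2)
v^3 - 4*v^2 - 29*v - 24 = (v - 8)*(v + 1)*(v + 3)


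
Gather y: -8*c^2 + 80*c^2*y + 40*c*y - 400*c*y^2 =-8*c^2 - 400*c*y^2 + y*(80*c^2 + 40*c)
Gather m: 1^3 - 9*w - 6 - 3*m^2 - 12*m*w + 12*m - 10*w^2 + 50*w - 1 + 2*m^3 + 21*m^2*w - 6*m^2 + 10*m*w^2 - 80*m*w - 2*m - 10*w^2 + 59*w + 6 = 2*m^3 + m^2*(21*w - 9) + m*(10*w^2 - 92*w + 10) - 20*w^2 + 100*w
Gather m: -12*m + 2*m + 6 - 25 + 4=-10*m - 15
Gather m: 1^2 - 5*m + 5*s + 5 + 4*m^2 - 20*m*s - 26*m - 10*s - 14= 4*m^2 + m*(-20*s - 31) - 5*s - 8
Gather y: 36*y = 36*y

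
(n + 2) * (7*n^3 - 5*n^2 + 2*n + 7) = 7*n^4 + 9*n^3 - 8*n^2 + 11*n + 14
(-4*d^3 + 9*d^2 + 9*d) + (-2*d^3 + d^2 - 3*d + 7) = -6*d^3 + 10*d^2 + 6*d + 7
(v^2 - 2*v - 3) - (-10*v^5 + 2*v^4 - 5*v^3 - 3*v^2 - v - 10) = 10*v^5 - 2*v^4 + 5*v^3 + 4*v^2 - v + 7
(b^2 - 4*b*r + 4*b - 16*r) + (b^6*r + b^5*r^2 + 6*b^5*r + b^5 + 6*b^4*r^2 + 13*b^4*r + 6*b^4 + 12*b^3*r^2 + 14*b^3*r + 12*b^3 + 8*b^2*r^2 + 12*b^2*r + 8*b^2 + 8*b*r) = b^6*r + b^5*r^2 + 6*b^5*r + b^5 + 6*b^4*r^2 + 13*b^4*r + 6*b^4 + 12*b^3*r^2 + 14*b^3*r + 12*b^3 + 8*b^2*r^2 + 12*b^2*r + 9*b^2 + 4*b*r + 4*b - 16*r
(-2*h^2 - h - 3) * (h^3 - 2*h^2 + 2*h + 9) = -2*h^5 + 3*h^4 - 5*h^3 - 14*h^2 - 15*h - 27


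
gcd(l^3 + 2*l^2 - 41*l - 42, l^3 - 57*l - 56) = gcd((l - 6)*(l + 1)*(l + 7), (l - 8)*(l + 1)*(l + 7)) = l^2 + 8*l + 7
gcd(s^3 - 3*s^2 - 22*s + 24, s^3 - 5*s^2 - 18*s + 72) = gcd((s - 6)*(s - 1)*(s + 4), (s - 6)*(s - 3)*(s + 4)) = s^2 - 2*s - 24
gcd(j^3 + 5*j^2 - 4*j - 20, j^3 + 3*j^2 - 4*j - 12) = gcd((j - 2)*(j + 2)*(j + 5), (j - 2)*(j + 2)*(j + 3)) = j^2 - 4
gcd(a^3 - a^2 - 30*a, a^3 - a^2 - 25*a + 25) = a + 5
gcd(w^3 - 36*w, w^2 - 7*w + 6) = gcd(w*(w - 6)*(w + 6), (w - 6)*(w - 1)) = w - 6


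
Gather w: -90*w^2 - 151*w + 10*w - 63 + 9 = -90*w^2 - 141*w - 54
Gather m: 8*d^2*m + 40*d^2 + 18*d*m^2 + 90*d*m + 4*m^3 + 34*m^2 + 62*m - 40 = 40*d^2 + 4*m^3 + m^2*(18*d + 34) + m*(8*d^2 + 90*d + 62) - 40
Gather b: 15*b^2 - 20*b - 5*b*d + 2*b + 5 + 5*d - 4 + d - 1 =15*b^2 + b*(-5*d - 18) + 6*d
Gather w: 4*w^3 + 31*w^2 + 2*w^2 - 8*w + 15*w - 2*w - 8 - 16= 4*w^3 + 33*w^2 + 5*w - 24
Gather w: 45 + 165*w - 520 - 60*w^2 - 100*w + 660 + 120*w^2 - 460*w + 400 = 60*w^2 - 395*w + 585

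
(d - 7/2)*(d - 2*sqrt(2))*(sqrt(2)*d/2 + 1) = sqrt(2)*d^3/2 - 7*sqrt(2)*d^2/4 - d^2 - 2*sqrt(2)*d + 7*d/2 + 7*sqrt(2)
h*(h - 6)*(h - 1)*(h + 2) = h^4 - 5*h^3 - 8*h^2 + 12*h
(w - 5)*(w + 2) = w^2 - 3*w - 10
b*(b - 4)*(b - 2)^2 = b^4 - 8*b^3 + 20*b^2 - 16*b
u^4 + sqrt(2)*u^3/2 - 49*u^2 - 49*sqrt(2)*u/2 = u*(u - 7)*(u + 7)*(u + sqrt(2)/2)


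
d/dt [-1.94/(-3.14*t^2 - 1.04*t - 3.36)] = (-12.1832*t - 2.0176)/(3.14*t^2 + 1.04*t + 3.36)^2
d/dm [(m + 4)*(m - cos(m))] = m + (m + 4)*(sin(m) + 1) - cos(m)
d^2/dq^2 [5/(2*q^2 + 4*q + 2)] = 15/(q^4 + 4*q^3 + 6*q^2 + 4*q + 1)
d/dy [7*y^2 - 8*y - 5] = 14*y - 8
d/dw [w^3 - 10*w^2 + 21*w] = 3*w^2 - 20*w + 21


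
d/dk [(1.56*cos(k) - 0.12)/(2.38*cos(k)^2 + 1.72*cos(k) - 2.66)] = (3.7128*cos(k)^2 - 0.5712*cos(k) + 3.9432)*sin(k)/(5.6644*cos(k)^4 + 8.1872*cos(k)^3 - 9.7032*cos(k)^2 - 9.1504*cos(k) + 7.0756)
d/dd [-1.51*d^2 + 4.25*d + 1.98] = 4.25 - 3.02*d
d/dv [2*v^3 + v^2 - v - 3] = 6*v^2 + 2*v - 1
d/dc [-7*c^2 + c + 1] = 1 - 14*c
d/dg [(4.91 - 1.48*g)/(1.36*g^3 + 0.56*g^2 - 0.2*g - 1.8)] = (4.0256*g^3 - 19.204*g^2 - 5.4992*g + 3.646)/(1.8496*g^6 + 1.5232*g^5 - 0.2304*g^4 - 5.12*g^3 - 1.976*g^2 + 0.72*g + 3.24)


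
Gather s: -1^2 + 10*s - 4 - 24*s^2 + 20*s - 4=-24*s^2 + 30*s - 9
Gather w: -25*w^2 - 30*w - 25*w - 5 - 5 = -25*w^2 - 55*w - 10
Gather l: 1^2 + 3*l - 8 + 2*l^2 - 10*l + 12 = 2*l^2 - 7*l + 5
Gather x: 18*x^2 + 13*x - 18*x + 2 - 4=18*x^2 - 5*x - 2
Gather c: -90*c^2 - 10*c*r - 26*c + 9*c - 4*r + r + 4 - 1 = -90*c^2 + c*(-10*r - 17) - 3*r + 3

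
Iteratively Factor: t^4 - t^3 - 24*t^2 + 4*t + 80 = (t + 2)*(t^3 - 3*t^2 - 18*t + 40) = (t - 2)*(t + 2)*(t^2 - t - 20) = (t - 2)*(t + 2)*(t + 4)*(t - 5)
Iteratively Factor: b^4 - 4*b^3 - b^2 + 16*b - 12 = (b - 3)*(b^3 - b^2 - 4*b + 4) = (b - 3)*(b + 2)*(b^2 - 3*b + 2) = (b - 3)*(b - 1)*(b + 2)*(b - 2)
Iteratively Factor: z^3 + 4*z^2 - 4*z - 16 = (z - 2)*(z^2 + 6*z + 8) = (z - 2)*(z + 2)*(z + 4)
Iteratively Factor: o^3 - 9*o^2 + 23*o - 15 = (o - 1)*(o^2 - 8*o + 15) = (o - 3)*(o - 1)*(o - 5)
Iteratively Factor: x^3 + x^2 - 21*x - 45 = (x + 3)*(x^2 - 2*x - 15) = (x + 3)^2*(x - 5)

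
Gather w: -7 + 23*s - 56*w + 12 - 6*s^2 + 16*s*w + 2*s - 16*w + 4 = -6*s^2 + 25*s + w*(16*s - 72) + 9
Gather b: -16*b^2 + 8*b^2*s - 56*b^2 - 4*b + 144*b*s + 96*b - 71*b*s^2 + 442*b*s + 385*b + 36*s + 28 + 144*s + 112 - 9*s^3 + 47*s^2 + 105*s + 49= b^2*(8*s - 72) + b*(-71*s^2 + 586*s + 477) - 9*s^3 + 47*s^2 + 285*s + 189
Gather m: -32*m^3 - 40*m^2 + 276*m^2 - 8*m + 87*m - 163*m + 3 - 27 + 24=-32*m^3 + 236*m^2 - 84*m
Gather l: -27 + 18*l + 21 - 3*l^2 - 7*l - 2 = -3*l^2 + 11*l - 8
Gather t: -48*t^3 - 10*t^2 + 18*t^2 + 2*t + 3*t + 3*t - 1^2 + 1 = -48*t^3 + 8*t^2 + 8*t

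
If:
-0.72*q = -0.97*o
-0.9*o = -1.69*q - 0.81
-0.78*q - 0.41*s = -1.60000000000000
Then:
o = -0.59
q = -0.79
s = 5.41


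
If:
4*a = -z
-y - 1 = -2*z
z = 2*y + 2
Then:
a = 0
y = -1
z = 0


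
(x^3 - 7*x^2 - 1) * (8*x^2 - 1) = 8*x^5 - 56*x^4 - x^3 - x^2 + 1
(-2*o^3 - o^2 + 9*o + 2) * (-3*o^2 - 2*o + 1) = 6*o^5 + 7*o^4 - 27*o^3 - 25*o^2 + 5*o + 2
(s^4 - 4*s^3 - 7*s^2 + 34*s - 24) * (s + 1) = s^5 - 3*s^4 - 11*s^3 + 27*s^2 + 10*s - 24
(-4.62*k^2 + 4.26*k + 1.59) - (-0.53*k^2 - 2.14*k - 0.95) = -4.09*k^2 + 6.4*k + 2.54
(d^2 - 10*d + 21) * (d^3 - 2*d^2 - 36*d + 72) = d^5 - 12*d^4 + 5*d^3 + 390*d^2 - 1476*d + 1512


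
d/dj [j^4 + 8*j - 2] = 4*j^3 + 8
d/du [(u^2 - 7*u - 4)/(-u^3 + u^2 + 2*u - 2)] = (u^4 - 14*u^3 - 3*u^2 + 4*u + 22)/(u^6 - 2*u^5 - 3*u^4 + 8*u^3 - 8*u + 4)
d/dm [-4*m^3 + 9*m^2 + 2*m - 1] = -12*m^2 + 18*m + 2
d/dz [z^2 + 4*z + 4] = 2*z + 4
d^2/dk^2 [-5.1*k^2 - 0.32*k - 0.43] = -10.2000000000000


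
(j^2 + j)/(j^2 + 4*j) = (j + 1)/(j + 4)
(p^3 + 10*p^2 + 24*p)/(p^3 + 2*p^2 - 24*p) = (p + 4)/(p - 4)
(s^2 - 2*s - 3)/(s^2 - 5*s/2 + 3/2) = 2*(s^2 - 2*s - 3)/(2*s^2 - 5*s + 3)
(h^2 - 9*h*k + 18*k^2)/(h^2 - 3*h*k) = (h - 6*k)/h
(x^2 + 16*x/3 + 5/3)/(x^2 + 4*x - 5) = (x + 1/3)/(x - 1)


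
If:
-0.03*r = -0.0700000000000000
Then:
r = 2.33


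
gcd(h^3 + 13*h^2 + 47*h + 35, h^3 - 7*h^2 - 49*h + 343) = h + 7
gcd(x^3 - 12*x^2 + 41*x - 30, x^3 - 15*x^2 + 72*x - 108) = x - 6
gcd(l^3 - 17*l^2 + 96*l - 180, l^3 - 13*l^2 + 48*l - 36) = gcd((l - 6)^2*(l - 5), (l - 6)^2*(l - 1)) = l^2 - 12*l + 36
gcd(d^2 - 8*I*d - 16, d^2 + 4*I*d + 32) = d - 4*I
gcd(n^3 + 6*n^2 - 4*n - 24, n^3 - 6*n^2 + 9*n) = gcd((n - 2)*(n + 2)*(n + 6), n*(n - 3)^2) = 1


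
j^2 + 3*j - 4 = (j - 1)*(j + 4)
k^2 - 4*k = k*(k - 4)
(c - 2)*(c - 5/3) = c^2 - 11*c/3 + 10/3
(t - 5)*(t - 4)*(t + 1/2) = t^3 - 17*t^2/2 + 31*t/2 + 10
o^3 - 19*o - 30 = (o - 5)*(o + 2)*(o + 3)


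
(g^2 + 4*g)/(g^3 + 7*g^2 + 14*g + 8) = g/(g^2 + 3*g + 2)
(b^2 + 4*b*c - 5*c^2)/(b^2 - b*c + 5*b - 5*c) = (b + 5*c)/(b + 5)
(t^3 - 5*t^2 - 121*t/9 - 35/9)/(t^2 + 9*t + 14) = (9*t^3 - 45*t^2 - 121*t - 35)/(9*(t^2 + 9*t + 14))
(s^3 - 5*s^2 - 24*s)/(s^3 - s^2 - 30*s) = (-s^2 + 5*s + 24)/(-s^2 + s + 30)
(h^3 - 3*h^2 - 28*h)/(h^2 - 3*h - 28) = h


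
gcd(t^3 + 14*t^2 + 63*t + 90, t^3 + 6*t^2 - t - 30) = t^2 + 8*t + 15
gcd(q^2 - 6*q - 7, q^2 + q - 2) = 1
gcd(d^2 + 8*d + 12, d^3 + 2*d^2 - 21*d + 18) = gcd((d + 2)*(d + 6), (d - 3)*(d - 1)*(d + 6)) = d + 6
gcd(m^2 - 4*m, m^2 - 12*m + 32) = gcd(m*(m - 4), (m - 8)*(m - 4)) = m - 4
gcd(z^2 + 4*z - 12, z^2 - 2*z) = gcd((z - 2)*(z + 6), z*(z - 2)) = z - 2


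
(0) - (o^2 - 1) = 1 - o^2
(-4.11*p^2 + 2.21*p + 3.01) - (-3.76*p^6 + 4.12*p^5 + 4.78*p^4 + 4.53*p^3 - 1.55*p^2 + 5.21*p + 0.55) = 3.76*p^6 - 4.12*p^5 - 4.78*p^4 - 4.53*p^3 - 2.56*p^2 - 3.0*p + 2.46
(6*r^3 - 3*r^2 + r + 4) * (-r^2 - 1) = -6*r^5 + 3*r^4 - 7*r^3 - r^2 - r - 4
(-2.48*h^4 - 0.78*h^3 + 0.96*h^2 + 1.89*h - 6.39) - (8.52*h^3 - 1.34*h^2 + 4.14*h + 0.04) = -2.48*h^4 - 9.3*h^3 + 2.3*h^2 - 2.25*h - 6.43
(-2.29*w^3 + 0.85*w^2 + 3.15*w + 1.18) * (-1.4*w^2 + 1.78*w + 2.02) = 3.206*w^5 - 5.2662*w^4 - 7.5228*w^3 + 5.672*w^2 + 8.4634*w + 2.3836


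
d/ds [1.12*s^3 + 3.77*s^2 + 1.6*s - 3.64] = 3.36*s^2 + 7.54*s + 1.6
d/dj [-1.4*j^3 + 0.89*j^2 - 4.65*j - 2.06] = -4.2*j^2 + 1.78*j - 4.65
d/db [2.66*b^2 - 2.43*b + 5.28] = 5.32*b - 2.43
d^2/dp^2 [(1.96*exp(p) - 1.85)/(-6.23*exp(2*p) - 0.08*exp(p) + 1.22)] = (-76.0732840000001*exp(4*p) + 288.192324*exp(3*p) - 86.616936*exp(2*p) + 56.064984*exp(p) - 2.736704)*exp(p)/(241.804367*exp(6*p) + 9.315096*exp(5*p) - 141.935598*exp(4*p) - 3.647776*exp(3*p) + 27.794772*exp(2*p) + 0.357216*exp(p) - 1.815848)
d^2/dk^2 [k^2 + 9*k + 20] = 2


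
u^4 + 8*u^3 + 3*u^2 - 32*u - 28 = (u - 2)*(u + 1)*(u + 2)*(u + 7)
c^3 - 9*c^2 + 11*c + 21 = (c - 7)*(c - 3)*(c + 1)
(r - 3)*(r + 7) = r^2 + 4*r - 21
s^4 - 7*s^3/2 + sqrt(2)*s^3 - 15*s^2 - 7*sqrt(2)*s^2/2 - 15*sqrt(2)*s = s*(s - 6)*(s + 5/2)*(s + sqrt(2))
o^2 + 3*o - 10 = (o - 2)*(o + 5)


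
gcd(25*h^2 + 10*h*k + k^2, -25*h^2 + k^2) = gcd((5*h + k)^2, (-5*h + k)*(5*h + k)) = 5*h + k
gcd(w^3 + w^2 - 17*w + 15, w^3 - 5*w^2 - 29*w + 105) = w^2 + 2*w - 15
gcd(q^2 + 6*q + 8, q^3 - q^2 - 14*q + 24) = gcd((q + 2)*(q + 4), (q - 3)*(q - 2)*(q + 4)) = q + 4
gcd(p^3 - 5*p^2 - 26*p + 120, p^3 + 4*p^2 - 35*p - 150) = p^2 - p - 30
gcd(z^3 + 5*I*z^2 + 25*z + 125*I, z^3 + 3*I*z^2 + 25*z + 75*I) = z^2 + 25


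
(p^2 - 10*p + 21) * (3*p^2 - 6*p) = 3*p^4 - 36*p^3 + 123*p^2 - 126*p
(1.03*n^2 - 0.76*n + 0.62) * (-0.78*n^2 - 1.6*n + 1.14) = -0.8034*n^4 - 1.0552*n^3 + 1.9066*n^2 - 1.8584*n + 0.7068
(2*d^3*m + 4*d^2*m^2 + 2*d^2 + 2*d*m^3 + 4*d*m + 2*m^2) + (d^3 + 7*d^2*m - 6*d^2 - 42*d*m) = 2*d^3*m + d^3 + 4*d^2*m^2 + 7*d^2*m - 4*d^2 + 2*d*m^3 - 38*d*m + 2*m^2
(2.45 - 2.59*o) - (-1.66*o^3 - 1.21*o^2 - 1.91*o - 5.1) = 1.66*o^3 + 1.21*o^2 - 0.68*o + 7.55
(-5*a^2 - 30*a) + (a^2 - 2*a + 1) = -4*a^2 - 32*a + 1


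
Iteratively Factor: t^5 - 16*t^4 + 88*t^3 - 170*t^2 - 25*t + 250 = (t - 2)*(t^4 - 14*t^3 + 60*t^2 - 50*t - 125) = (t - 2)*(t + 1)*(t^3 - 15*t^2 + 75*t - 125) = (t - 5)*(t - 2)*(t + 1)*(t^2 - 10*t + 25) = (t - 5)^2*(t - 2)*(t + 1)*(t - 5)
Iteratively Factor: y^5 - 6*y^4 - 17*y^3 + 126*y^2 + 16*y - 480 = (y - 3)*(y^4 - 3*y^3 - 26*y^2 + 48*y + 160) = (y - 4)*(y - 3)*(y^3 + y^2 - 22*y - 40) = (y - 4)*(y - 3)*(y + 2)*(y^2 - y - 20) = (y - 5)*(y - 4)*(y - 3)*(y + 2)*(y + 4)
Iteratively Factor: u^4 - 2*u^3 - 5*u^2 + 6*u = (u + 2)*(u^3 - 4*u^2 + 3*u) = (u - 1)*(u + 2)*(u^2 - 3*u) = (u - 3)*(u - 1)*(u + 2)*(u)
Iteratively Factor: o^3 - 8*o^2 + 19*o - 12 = (o - 3)*(o^2 - 5*o + 4) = (o - 3)*(o - 1)*(o - 4)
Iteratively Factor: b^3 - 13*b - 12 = (b + 1)*(b^2 - b - 12) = (b + 1)*(b + 3)*(b - 4)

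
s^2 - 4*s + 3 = (s - 3)*(s - 1)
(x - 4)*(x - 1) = x^2 - 5*x + 4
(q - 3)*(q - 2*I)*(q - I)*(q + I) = q^4 - 3*q^3 - 2*I*q^3 + q^2 + 6*I*q^2 - 3*q - 2*I*q + 6*I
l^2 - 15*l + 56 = (l - 8)*(l - 7)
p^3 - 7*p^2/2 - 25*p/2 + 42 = (p - 4)*(p - 3)*(p + 7/2)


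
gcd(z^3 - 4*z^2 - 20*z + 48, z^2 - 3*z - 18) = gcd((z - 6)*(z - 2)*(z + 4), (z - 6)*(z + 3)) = z - 6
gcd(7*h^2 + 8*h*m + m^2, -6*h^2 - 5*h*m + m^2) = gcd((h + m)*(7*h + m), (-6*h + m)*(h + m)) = h + m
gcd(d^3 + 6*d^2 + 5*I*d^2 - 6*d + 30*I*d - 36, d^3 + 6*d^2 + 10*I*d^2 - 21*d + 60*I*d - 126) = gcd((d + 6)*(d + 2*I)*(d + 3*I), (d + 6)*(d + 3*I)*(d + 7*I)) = d^2 + d*(6 + 3*I) + 18*I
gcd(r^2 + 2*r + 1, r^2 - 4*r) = 1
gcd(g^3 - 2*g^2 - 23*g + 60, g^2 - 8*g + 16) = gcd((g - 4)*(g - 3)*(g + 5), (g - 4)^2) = g - 4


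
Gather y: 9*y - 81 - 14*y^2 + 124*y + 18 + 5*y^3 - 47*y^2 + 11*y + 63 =5*y^3 - 61*y^2 + 144*y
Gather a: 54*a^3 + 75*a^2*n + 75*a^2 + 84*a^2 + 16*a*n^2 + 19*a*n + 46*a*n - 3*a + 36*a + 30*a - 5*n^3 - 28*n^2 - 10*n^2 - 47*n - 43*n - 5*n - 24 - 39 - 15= 54*a^3 + a^2*(75*n + 159) + a*(16*n^2 + 65*n + 63) - 5*n^3 - 38*n^2 - 95*n - 78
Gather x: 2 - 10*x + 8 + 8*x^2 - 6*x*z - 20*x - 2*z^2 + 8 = 8*x^2 + x*(-6*z - 30) - 2*z^2 + 18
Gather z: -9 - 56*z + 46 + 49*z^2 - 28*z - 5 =49*z^2 - 84*z + 32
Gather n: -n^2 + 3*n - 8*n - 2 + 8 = -n^2 - 5*n + 6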